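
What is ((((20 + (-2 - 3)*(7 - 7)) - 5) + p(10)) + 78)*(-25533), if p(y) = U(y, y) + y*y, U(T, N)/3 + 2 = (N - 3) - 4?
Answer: -5004468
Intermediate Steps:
U(T, N) = -27 + 3*N (U(T, N) = -6 + 3*((N - 3) - 4) = -6 + 3*((-3 + N) - 4) = -6 + 3*(-7 + N) = -6 + (-21 + 3*N) = -27 + 3*N)
p(y) = -27 + y**2 + 3*y (p(y) = (-27 + 3*y) + y*y = (-27 + 3*y) + y**2 = -27 + y**2 + 3*y)
((((20 + (-2 - 3)*(7 - 7)) - 5) + p(10)) + 78)*(-25533) = ((((20 + (-2 - 3)*(7 - 7)) - 5) + (-27 + 10**2 + 3*10)) + 78)*(-25533) = ((((20 - 5*0) - 5) + (-27 + 100 + 30)) + 78)*(-25533) = ((((20 + 0) - 5) + 103) + 78)*(-25533) = (((20 - 5) + 103) + 78)*(-25533) = ((15 + 103) + 78)*(-25533) = (118 + 78)*(-25533) = 196*(-25533) = -5004468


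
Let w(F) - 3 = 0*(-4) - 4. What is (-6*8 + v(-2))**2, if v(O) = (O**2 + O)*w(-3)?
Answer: 2500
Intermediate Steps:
w(F) = -1 (w(F) = 3 + (0*(-4) - 4) = 3 + (0 - 4) = 3 - 4 = -1)
v(O) = -O - O**2 (v(O) = (O**2 + O)*(-1) = (O + O**2)*(-1) = -O - O**2)
(-6*8 + v(-2))**2 = (-6*8 - 1*(-2)*(1 - 2))**2 = (-1*48 - 1*(-2)*(-1))**2 = (-48 - 2)**2 = (-50)**2 = 2500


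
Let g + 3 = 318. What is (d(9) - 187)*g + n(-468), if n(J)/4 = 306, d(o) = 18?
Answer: -52011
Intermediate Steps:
g = 315 (g = -3 + 318 = 315)
n(J) = 1224 (n(J) = 4*306 = 1224)
(d(9) - 187)*g + n(-468) = (18 - 187)*315 + 1224 = -169*315 + 1224 = -53235 + 1224 = -52011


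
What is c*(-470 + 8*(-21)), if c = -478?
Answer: 304964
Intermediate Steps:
c*(-470 + 8*(-21)) = -478*(-470 + 8*(-21)) = -478*(-470 - 168) = -478*(-638) = 304964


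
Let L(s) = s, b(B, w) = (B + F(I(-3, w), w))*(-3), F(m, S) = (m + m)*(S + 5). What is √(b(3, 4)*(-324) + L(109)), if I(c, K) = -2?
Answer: I*√31967 ≈ 178.79*I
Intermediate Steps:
F(m, S) = 2*m*(5 + S) (F(m, S) = (2*m)*(5 + S) = 2*m*(5 + S))
b(B, w) = 60 - 3*B + 12*w (b(B, w) = (B + 2*(-2)*(5 + w))*(-3) = (B + (-20 - 4*w))*(-3) = (-20 + B - 4*w)*(-3) = 60 - 3*B + 12*w)
√(b(3, 4)*(-324) + L(109)) = √((60 - 3*3 + 12*4)*(-324) + 109) = √((60 - 9 + 48)*(-324) + 109) = √(99*(-324) + 109) = √(-32076 + 109) = √(-31967) = I*√31967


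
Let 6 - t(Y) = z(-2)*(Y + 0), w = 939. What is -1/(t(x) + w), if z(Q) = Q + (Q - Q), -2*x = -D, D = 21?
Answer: -1/966 ≈ -0.0010352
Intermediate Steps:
x = 21/2 (x = -(-1)*21/2 = -½*(-21) = 21/2 ≈ 10.500)
z(Q) = Q (z(Q) = Q + 0 = Q)
t(Y) = 6 + 2*Y (t(Y) = 6 - (-2)*(Y + 0) = 6 - (-2)*Y = 6 + 2*Y)
-1/(t(x) + w) = -1/((6 + 2*(21/2)) + 939) = -1/((6 + 21) + 939) = -1/(27 + 939) = -1/966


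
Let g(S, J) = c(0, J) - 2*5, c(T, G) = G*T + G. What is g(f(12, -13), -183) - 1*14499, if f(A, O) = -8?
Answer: -14692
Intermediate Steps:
c(T, G) = G + G*T
g(S, J) = -10 + J (g(S, J) = J*(1 + 0) - 2*5 = J*1 - 10 = J - 10 = -10 + J)
g(f(12, -13), -183) - 1*14499 = (-10 - 183) - 1*14499 = -193 - 14499 = -14692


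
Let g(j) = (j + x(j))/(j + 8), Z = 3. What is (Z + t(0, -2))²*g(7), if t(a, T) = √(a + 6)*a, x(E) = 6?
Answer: 39/5 ≈ 7.8000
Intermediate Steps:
g(j) = (6 + j)/(8 + j) (g(j) = (j + 6)/(j + 8) = (6 + j)/(8 + j))
t(a, T) = a*√(6 + a) (t(a, T) = √(6 + a)*a = a*√(6 + a))
(Z + t(0, -2))²*g(7) = (3 + 0*√(6 + 0))²*((6 + 7)/(8 + 7)) = (3 + 0*√6)²*(13/15) = (3 + 0)²*((1/15)*13) = 3²*(13/15) = 9*(13/15) = 39/5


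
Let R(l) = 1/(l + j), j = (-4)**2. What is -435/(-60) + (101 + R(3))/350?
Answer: 20053/2660 ≈ 7.5387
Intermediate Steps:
j = 16
R(l) = 1/(16 + l) (R(l) = 1/(l + 16) = 1/(16 + l))
-435/(-60) + (101 + R(3))/350 = -435/(-60) + (101 + 1/(16 + 3))/350 = -435*(-1/60) + (101 + 1/19)*(1/350) = 29/4 + (101 + 1/19)*(1/350) = 29/4 + (1920/19)*(1/350) = 29/4 + 192/665 = 20053/2660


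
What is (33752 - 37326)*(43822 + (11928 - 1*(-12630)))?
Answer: -244390120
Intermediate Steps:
(33752 - 37326)*(43822 + (11928 - 1*(-12630))) = -3574*(43822 + (11928 + 12630)) = -3574*(43822 + 24558) = -3574*68380 = -244390120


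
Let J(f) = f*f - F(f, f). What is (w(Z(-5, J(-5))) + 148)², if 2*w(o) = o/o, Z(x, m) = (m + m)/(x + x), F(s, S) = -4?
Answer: 88209/4 ≈ 22052.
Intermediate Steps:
J(f) = 4 + f² (J(f) = f*f - 1*(-4) = f² + 4 = 4 + f²)
Z(x, m) = m/x (Z(x, m) = (2*m)/((2*x)) = (2*m)*(1/(2*x)) = m/x)
w(o) = ½ (w(o) = (o/o)/2 = (½)*1 = ½)
(w(Z(-5, J(-5))) + 148)² = (½ + 148)² = (297/2)² = 88209/4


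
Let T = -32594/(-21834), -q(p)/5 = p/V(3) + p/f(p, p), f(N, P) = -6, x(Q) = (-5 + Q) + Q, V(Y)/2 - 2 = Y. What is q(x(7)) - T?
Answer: 16454/10917 ≈ 1.5072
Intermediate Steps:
V(Y) = 4 + 2*Y
x(Q) = -5 + 2*Q
q(p) = p/3 (q(p) = -5*(p/(4 + 2*3) + p/(-6)) = -5*(p/(4 + 6) + p*(-⅙)) = -5*(p/10 - p/6) = -(-1)*p/3 = p/3)
T = 16297/10917 (T = -32594*(-1/21834) = 16297/10917 ≈ 1.4928)
q(x(7)) - T = (-5 + 2*7)/3 - 1*16297/10917 = (-5 + 14)/3 - 16297/10917 = (⅓)*9 - 16297/10917 = 3 - 16297/10917 = 16454/10917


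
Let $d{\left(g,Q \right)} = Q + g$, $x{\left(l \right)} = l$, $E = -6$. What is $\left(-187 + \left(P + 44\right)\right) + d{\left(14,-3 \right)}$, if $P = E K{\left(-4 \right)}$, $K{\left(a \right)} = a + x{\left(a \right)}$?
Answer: $-84$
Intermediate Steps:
$K{\left(a \right)} = 2 a$ ($K{\left(a \right)} = a + a = 2 a$)
$P = 48$ ($P = - 6 \cdot 2 \left(-4\right) = \left(-6\right) \left(-8\right) = 48$)
$\left(-187 + \left(P + 44\right)\right) + d{\left(14,-3 \right)} = \left(-187 + \left(48 + 44\right)\right) + \left(-3 + 14\right) = \left(-187 + 92\right) + 11 = -95 + 11 = -84$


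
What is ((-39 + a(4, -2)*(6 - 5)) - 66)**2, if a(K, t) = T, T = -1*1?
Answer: 11236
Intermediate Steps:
T = -1
a(K, t) = -1
((-39 + a(4, -2)*(6 - 5)) - 66)**2 = ((-39 - (6 - 5)) - 66)**2 = ((-39 - 1*1) - 66)**2 = ((-39 - 1) - 66)**2 = (-40 - 66)**2 = (-106)**2 = 11236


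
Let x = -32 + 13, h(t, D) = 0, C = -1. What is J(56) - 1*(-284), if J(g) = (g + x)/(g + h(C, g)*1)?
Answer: 15941/56 ≈ 284.66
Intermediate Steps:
x = -19
J(g) = (-19 + g)/g (J(g) = (g - 19)/(g + 0*1) = (-19 + g)/(g + 0) = (-19 + g)/g)
J(56) - 1*(-284) = (-19 + 56)/56 - 1*(-284) = (1/56)*37 + 284 = 37/56 + 284 = 15941/56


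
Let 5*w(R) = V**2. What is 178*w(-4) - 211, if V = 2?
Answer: -343/5 ≈ -68.600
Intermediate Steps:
w(R) = 4/5 (w(R) = (1/5)*2**2 = (1/5)*4 = 4/5)
178*w(-4) - 211 = 178*(4/5) - 211 = 712/5 - 211 = -343/5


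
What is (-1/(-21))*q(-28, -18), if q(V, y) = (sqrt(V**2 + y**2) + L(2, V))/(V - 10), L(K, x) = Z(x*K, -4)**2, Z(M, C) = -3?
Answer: -3/266 - sqrt(277)/399 ≈ -0.052991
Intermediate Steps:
L(K, x) = 9 (L(K, x) = (-3)**2 = 9)
q(V, y) = (9 + sqrt(V**2 + y**2))/(-10 + V) (q(V, y) = (sqrt(V**2 + y**2) + 9)/(V - 10) = (9 + sqrt(V**2 + y**2))/(-10 + V))
(-1/(-21))*q(-28, -18) = (-1/(-21))*((9 + sqrt((-28)**2 + (-18)**2))/(-10 - 28)) = (-1*(-1/21))*((9 + sqrt(784 + 324))/(-38)) = (-(9 + sqrt(1108))/38)/21 = (-(9 + 2*sqrt(277))/38)/21 = (-9/38 - sqrt(277)/19)/21 = -3/266 - sqrt(277)/399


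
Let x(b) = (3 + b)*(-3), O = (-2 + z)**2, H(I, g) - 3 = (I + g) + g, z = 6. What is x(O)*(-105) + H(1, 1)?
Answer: 5991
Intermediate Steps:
H(I, g) = 3 + I + 2*g (H(I, g) = 3 + ((I + g) + g) = 3 + (I + 2*g) = 3 + I + 2*g)
O = 16 (O = (-2 + 6)**2 = 4**2 = 16)
x(b) = -9 - 3*b
x(O)*(-105) + H(1, 1) = (-9 - 3*16)*(-105) + (3 + 1 + 2*1) = (-9 - 48)*(-105) + (3 + 1 + 2) = -57*(-105) + 6 = 5985 + 6 = 5991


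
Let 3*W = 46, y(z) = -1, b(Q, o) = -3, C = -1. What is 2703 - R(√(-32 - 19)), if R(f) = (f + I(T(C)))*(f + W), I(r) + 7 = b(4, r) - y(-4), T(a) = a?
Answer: 2892 - 19*I*√51/3 ≈ 2892.0 - 45.229*I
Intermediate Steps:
W = 46/3 (W = (⅓)*46 = 46/3 ≈ 15.333)
I(r) = -9 (I(r) = -7 + (-3 - 1*(-1)) = -7 + (-3 + 1) = -7 - 2 = -9)
R(f) = (-9 + f)*(46/3 + f) (R(f) = (f - 9)*(f + 46/3) = (-9 + f)*(46/3 + f))
2703 - R(√(-32 - 19)) = 2703 - (-138 + (√(-32 - 19))² + 19*√(-32 - 19)/3) = 2703 - (-138 + (√(-51))² + 19*√(-51)/3) = 2703 - (-138 + (I*√51)² + 19*(I*√51)/3) = 2703 - (-138 - 51 + 19*I*√51/3) = 2703 - (-189 + 19*I*√51/3) = 2703 + (189 - 19*I*√51/3) = 2892 - 19*I*√51/3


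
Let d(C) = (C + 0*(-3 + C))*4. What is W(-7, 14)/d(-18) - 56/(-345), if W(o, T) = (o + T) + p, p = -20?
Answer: 2839/8280 ≈ 0.34287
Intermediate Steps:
W(o, T) = -20 + T + o (W(o, T) = (o + T) - 20 = (T + o) - 20 = -20 + T + o)
d(C) = 4*C (d(C) = (C + 0)*4 = C*4 = 4*C)
W(-7, 14)/d(-18) - 56/(-345) = (-20 + 14 - 7)/((4*(-18))) - 56/(-345) = -13/(-72) - 56*(-1/345) = -13*(-1/72) + 56/345 = 13/72 + 56/345 = 2839/8280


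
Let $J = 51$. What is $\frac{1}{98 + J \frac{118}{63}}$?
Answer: $\frac{21}{4064} \approx 0.0051673$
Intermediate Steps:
$\frac{1}{98 + J \frac{118}{63}} = \frac{1}{98 + 51 \cdot \frac{118}{63}} = \frac{1}{98 + \frac{2006}{21}} = \frac{1}{\frac{4064}{21}} = \frac{21}{4064}$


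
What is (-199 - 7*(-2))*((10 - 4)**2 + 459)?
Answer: -91575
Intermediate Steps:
(-199 - 7*(-2))*((10 - 4)**2 + 459) = (-199 + 14)*(6**2 + 459) = -185*(36 + 459) = -185*495 = -91575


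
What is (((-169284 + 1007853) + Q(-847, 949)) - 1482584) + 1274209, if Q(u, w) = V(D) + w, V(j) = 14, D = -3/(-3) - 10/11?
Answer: 631157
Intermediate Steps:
D = 1/11 (D = -3*(-⅓) - 10*1/11 = 1 - 10/11 = 1/11 ≈ 0.090909)
Q(u, w) = 14 + w
(((-169284 + 1007853) + Q(-847, 949)) - 1482584) + 1274209 = (((-169284 + 1007853) + (14 + 949)) - 1482584) + 1274209 = ((838569 + 963) - 1482584) + 1274209 = (839532 - 1482584) + 1274209 = -643052 + 1274209 = 631157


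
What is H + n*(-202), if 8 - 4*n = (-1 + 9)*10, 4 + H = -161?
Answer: 3471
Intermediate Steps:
H = -165 (H = -4 - 161 = -165)
n = -18 (n = 2 - (-1 + 9)*10/4 = 2 - 2*10 = 2 - ¼*80 = 2 - 20 = -18)
H + n*(-202) = -165 - 18*(-202) = -165 + 3636 = 3471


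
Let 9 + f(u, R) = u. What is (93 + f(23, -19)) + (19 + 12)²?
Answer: 1068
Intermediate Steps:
f(u, R) = -9 + u
(93 + f(23, -19)) + (19 + 12)² = (93 + (-9 + 23)) + (19 + 12)² = (93 + 14) + 31² = 107 + 961 = 1068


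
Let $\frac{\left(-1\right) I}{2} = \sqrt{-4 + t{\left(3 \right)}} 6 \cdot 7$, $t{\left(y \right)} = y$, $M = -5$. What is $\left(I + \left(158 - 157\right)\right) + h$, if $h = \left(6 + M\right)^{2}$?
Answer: $2 - 84 i \approx 2.0 - 84.0 i$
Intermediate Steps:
$h = 1$ ($h = \left(6 - 5\right)^{2} = 1^{2} = 1$)
$I = - 84 i$ ($I = - 2 \sqrt{-4 + 3} \cdot 6 \cdot 7 = - 2 \sqrt{-1} \cdot 6 \cdot 7 = - 2 i 6 \cdot 7 = - 2 \cdot 6 i 7 = - 2 \cdot 42 i = - 84 i \approx - 84.0 i$)
$\left(I + \left(158 - 157\right)\right) + h = \left(- 84 i + \left(158 - 157\right)\right) + 1 = \left(- 84 i + 1\right) + 1 = \left(1 - 84 i\right) + 1 = 2 - 84 i$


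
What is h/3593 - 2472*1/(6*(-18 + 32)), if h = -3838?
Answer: -767024/25151 ≈ -30.497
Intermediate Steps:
h/3593 - 2472*1/(6*(-18 + 32)) = -3838/3593 - 2472*1/(6*(-18 + 32)) = -3838*1/3593 - 2472/(6*14) = -3838/3593 - 2472/84 = -3838/3593 - 2472*1/84 = -3838/3593 - 206/7 = -767024/25151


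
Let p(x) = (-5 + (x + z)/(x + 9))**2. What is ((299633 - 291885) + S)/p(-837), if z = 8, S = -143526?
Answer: -93087224352/10962721 ≈ -8491.3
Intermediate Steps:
p(x) = (-5 + (8 + x)/(9 + x))**2 (p(x) = (-5 + (x + 8)/(x + 9))**2 = (-5 + (8 + x)/(9 + x))**2)
((299633 - 291885) + S)/p(-837) = ((299633 - 291885) - 143526)/(((37 + 4*(-837))**2/(9 - 837)**2)) = (7748 - 143526)/(((37 - 3348)**2/(-828)**2)) = -135778/((1/685584)*(-3311)**2) = -135778/((1/685584)*10962721) = -135778/10962721/685584 = -135778*685584/10962721 = -93087224352/10962721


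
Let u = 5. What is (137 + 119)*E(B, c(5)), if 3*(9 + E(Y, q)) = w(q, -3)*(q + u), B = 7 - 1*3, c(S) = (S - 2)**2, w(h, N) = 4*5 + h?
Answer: 97024/3 ≈ 32341.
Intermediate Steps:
w(h, N) = 20 + h
c(S) = (-2 + S)**2
B = 4 (B = 7 - 3 = 4)
E(Y, q) = -9 + (5 + q)*(20 + q)/3 (E(Y, q) = -9 + ((20 + q)*(q + 5))/3 = -9 + ((20 + q)*(5 + q))/3 = -9 + ((5 + q)*(20 + q))/3 = -9 + (5 + q)*(20 + q)/3)
(137 + 119)*E(B, c(5)) = (137 + 119)*(73/3 + ((-2 + 5)**2)**2/3 + 25*(-2 + 5)**2/3) = 256*(73/3 + (3**2)**2/3 + (25/3)*3**2) = 256*(73/3 + (1/3)*9**2 + (25/3)*9) = 256*(73/3 + (1/3)*81 + 75) = 256*(73/3 + 27 + 75) = 256*(379/3) = 97024/3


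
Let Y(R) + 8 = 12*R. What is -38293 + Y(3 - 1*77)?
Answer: -39189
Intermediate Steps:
Y(R) = -8 + 12*R
-38293 + Y(3 - 1*77) = -38293 + (-8 + 12*(3 - 1*77)) = -38293 + (-8 + 12*(3 - 77)) = -38293 + (-8 + 12*(-74)) = -38293 + (-8 - 888) = -38293 - 896 = -39189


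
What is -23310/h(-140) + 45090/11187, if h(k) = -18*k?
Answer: -25951/4972 ≈ -5.2194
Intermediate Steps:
-23310/h(-140) + 45090/11187 = -23310/((-18*(-140))) + 45090/11187 = -23310/2520 + 45090*(1/11187) = -23310*1/2520 + 5010/1243 = -37/4 + 5010/1243 = -25951/4972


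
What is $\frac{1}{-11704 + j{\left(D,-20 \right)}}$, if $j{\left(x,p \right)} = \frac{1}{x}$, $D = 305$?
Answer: $- \frac{305}{3569719} \approx -8.5441 \cdot 10^{-5}$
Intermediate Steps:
$\frac{1}{-11704 + j{\left(D,-20 \right)}} = \frac{1}{-11704 + \frac{1}{305}} = \frac{1}{- \frac{3569719}{305}} = - \frac{305}{3569719}$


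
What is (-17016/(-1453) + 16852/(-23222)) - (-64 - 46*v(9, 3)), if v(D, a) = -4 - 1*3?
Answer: -4167332216/16870783 ≈ -247.01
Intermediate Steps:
v(D, a) = -7 (v(D, a) = -4 - 3 = -7)
(-17016/(-1453) + 16852/(-23222)) - (-64 - 46*v(9, 3)) = (-17016/(-1453) + 16852/(-23222)) - (-64 - 46*(-7)) = (-17016*(-1/1453) + 16852*(-1/23222)) - (-64 + 322) = (17016/1453 - 8426/11611) - 1*258 = 185329798/16870783 - 258 = -4167332216/16870783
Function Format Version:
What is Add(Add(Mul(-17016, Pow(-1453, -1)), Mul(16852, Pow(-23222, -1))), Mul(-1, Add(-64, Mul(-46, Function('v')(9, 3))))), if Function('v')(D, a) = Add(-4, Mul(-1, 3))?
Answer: Rational(-4167332216, 16870783) ≈ -247.01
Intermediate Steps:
Function('v')(D, a) = -7 (Function('v')(D, a) = Add(-4, -3) = -7)
Add(Add(Mul(-17016, Pow(-1453, -1)), Mul(16852, Pow(-23222, -1))), Mul(-1, Add(-64, Mul(-46, Function('v')(9, 3))))) = Add(Add(Mul(-17016, Pow(-1453, -1)), Mul(16852, Pow(-23222, -1))), Mul(-1, Add(-64, Mul(-46, -7)))) = Add(Add(Mul(-17016, Rational(-1, 1453)), Mul(16852, Rational(-1, 23222))), Mul(-1, Add(-64, 322))) = Add(Add(Rational(17016, 1453), Rational(-8426, 11611)), Mul(-1, 258)) = Add(Rational(185329798, 16870783), -258) = Rational(-4167332216, 16870783)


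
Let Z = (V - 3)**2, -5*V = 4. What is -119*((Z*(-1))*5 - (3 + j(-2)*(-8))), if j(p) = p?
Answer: 54264/5 ≈ 10853.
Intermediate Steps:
V = -4/5 (V = -1/5*4 = -4/5 ≈ -0.80000)
Z = 361/25 (Z = (-4/5 - 3)**2 = (-19/5)**2 = 361/25 ≈ 14.440)
-119*((Z*(-1))*5 - (3 + j(-2)*(-8))) = -119*(((361/25)*(-1))*5 - (3 - 2*(-8))) = -119*(-361/25*5 - (3 + 16)) = -119*(-361/5 - 1*19) = -119*(-361/5 - 19) = -119*(-456/5) = 54264/5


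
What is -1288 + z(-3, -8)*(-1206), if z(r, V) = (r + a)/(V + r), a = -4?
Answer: -22610/11 ≈ -2055.5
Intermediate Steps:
z(r, V) = (-4 + r)/(V + r) (z(r, V) = (r - 4)/(V + r) = (-4 + r)/(V + r))
-1288 + z(-3, -8)*(-1206) = -1288 + ((-4 - 3)/(-8 - 3))*(-1206) = -1288 + (-7/(-11))*(-1206) = -1288 - 1/11*(-7)*(-1206) = -1288 + (7/11)*(-1206) = -1288 - 8442/11 = -22610/11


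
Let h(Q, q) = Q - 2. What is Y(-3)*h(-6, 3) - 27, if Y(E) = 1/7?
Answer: -197/7 ≈ -28.143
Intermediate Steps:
h(Q, q) = -2 + Q
Y(E) = 1/7
Y(-3)*h(-6, 3) - 27 = (-2 - 6)/7 - 27 = (1/7)*(-8) - 27 = -8/7 - 27 = -197/7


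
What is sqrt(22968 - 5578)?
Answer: sqrt(17390) ≈ 131.87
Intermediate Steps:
sqrt(22968 - 5578) = sqrt(17390)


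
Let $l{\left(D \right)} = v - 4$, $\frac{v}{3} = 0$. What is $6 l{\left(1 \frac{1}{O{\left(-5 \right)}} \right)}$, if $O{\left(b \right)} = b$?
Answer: $-24$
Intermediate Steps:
$v = 0$ ($v = 3 \cdot 0 = 0$)
$l{\left(D \right)} = -4$ ($l{\left(D \right)} = 0 - 4 = -4$)
$6 l{\left(1 \frac{1}{O{\left(-5 \right)}} \right)} = 6 \left(-4\right) = -24$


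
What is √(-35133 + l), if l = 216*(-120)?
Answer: I*√61053 ≈ 247.09*I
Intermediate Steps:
l = -25920
√(-35133 + l) = √(-35133 - 25920) = √(-61053) = I*√61053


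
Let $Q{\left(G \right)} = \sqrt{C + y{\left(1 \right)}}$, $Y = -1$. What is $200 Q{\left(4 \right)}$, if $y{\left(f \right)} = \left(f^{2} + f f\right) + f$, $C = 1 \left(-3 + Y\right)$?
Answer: $200 i \approx 200.0 i$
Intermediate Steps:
$C = -4$ ($C = 1 \left(-3 - 1\right) = 1 \left(-4\right) = -4$)
$y{\left(f \right)} = f + 2 f^{2}$ ($y{\left(f \right)} = \left(f^{2} + f^{2}\right) + f = 2 f^{2} + f = f + 2 f^{2}$)
$Q{\left(G \right)} = i$ ($Q{\left(G \right)} = \sqrt{-4 + 1 \left(1 + 2 \cdot 1\right)} = \sqrt{-4 + 1 \left(1 + 2\right)} = \sqrt{-4 + 1 \cdot 3} = \sqrt{-4 + 3} = \sqrt{-1} = i$)
$200 Q{\left(4 \right)} = 200 i$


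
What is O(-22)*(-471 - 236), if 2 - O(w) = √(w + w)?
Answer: -1414 + 1414*I*√11 ≈ -1414.0 + 4689.7*I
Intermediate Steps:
O(w) = 2 - √2*√w (O(w) = 2 - √(w + w) = 2 - √(2*w) = 2 - √2*√w)
O(-22)*(-471 - 236) = (2 - √2*√(-22))*(-471 - 236) = (2 - √2*I*√22)*(-707) = (2 - 2*I*√11)*(-707) = -1414 + 1414*I*√11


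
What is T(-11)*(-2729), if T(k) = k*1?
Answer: 30019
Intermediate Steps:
T(k) = k
T(-11)*(-2729) = -11*(-2729) = 30019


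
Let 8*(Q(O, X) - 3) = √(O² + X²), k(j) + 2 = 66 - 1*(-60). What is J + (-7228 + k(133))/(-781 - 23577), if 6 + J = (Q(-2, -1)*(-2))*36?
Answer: -2700186/12179 - 9*√5 ≈ -241.83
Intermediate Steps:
k(j) = 124 (k(j) = -2 + (66 - 1*(-60)) = -2 + (66 + 60) = -2 + 126 = 124)
Q(O, X) = 3 + √(O² + X²)/8
J = -222 - 9*√5 (J = -6 + ((3 + √((-2)² + (-1)²)/8)*(-2))*36 = -6 + ((3 + √(4 + 1)/8)*(-2))*36 = -6 + ((3 + √5/8)*(-2))*36 = -6 + (-6 - √5/4)*36 = -6 + (-216 - 9*√5) = -222 - 9*√5 ≈ -242.12)
J + (-7228 + k(133))/(-781 - 23577) = (-222 - 9*√5) + (-7228 + 124)/(-781 - 23577) = (-222 - 9*√5) - 7104/(-24358) = (-222 - 9*√5) - 7104*(-1/24358) = (-222 - 9*√5) + 3552/12179 = -2700186/12179 - 9*√5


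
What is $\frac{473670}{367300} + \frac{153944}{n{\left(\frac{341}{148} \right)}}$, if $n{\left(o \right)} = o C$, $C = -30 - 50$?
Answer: $- \frac{2088883925}{2504986} \approx -833.89$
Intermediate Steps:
$C = -80$
$n{\left(o \right)} = - 80 o$ ($n{\left(o \right)} = o \left(-80\right) = - 80 o$)
$\frac{473670}{367300} + \frac{153944}{n{\left(\frac{341}{148} \right)}} = \frac{473670}{367300} + \frac{153944}{\left(-80\right) \frac{341}{148}} = 473670 \cdot \frac{1}{367300} + \frac{153944}{\left(-80\right) 341 \cdot \frac{1}{148}} = \frac{47367}{36730} + \frac{153944}{\left(-80\right) \frac{341}{148}} = \frac{47367}{36730} + \frac{153944}{- \frac{6820}{37}} = \frac{47367}{36730} + 153944 \left(- \frac{37}{6820}\right) = \frac{47367}{36730} - \frac{1423982}{1705} = - \frac{2088883925}{2504986}$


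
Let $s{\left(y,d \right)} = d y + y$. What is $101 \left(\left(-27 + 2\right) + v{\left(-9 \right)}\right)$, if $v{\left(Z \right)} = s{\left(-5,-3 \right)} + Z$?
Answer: $-2424$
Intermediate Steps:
$s{\left(y,d \right)} = y + d y$
$v{\left(Z \right)} = 10 + Z$ ($v{\left(Z \right)} = - 5 \left(1 - 3\right) + Z = \left(-5\right) \left(-2\right) + Z = 10 + Z$)
$101 \left(\left(-27 + 2\right) + v{\left(-9 \right)}\right) = 101 \left(\left(-27 + 2\right) + \left(10 - 9\right)\right) = 101 \left(-25 + 1\right) = 101 \left(-24\right) = -2424$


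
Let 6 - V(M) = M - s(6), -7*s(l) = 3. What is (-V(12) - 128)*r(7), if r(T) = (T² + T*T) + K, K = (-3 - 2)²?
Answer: -104673/7 ≈ -14953.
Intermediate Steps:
s(l) = -3/7 (s(l) = -⅐*3 = -3/7)
V(M) = 39/7 - M (V(M) = 6 - (M - 1*(-3/7)) = 6 - (M + 3/7) = 6 - (3/7 + M) = 6 + (-3/7 - M) = 39/7 - M)
K = 25 (K = (-5)² = 25)
r(T) = 25 + 2*T² (r(T) = (T² + T*T) + 25 = (T² + T²) + 25 = 2*T² + 25 = 25 + 2*T²)
(-V(12) - 128)*r(7) = (-(39/7 - 1*12) - 128)*(25 + 2*7²) = (-(39/7 - 12) - 128)*(25 + 2*49) = (-1*(-45/7) - 128)*(25 + 98) = (45/7 - 128)*123 = -851/7*123 = -104673/7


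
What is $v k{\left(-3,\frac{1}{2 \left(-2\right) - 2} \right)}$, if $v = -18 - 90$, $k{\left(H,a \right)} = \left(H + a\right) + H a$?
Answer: $288$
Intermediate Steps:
$k{\left(H,a \right)} = H + a + H a$
$v = -108$ ($v = -18 - 90 = -108$)
$v k{\left(-3,\frac{1}{2 \left(-2\right) - 2} \right)} = - 108 \left(-3 + \frac{1}{2 \left(-2\right) - 2} - \frac{3}{2 \left(-2\right) - 2}\right) = - 108 \left(-3 + \frac{1}{-4 - 2} - \frac{3}{-4 - 2}\right) = - 108 \left(-3 + \frac{1}{-6} - \frac{3}{-6}\right) = - 108 \left(-3 - \frac{1}{6} - - \frac{1}{2}\right) = - 108 \left(-3 - \frac{1}{6} + \frac{1}{2}\right) = \left(-108\right) \left(- \frac{8}{3}\right) = 288$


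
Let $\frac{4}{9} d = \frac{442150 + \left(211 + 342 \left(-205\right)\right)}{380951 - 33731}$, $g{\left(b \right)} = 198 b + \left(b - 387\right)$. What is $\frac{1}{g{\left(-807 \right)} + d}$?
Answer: $- \frac{154320}{24842061349} \approx -6.212 \cdot 10^{-6}$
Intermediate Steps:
$g{\left(b \right)} = -387 + 199 b$ ($g{\left(b \right)} = 198 b + \left(-387 + b\right) = -387 + 199 b$)
$d = \frac{372251}{154320}$ ($d = \frac{9 \frac{442150 + \left(211 + 342 \left(-205\right)\right)}{380951 - 33731}}{4} = \frac{9 \frac{442150 + \left(211 - 70110\right)}{347220}}{4} = \frac{9 \left(442150 - 69899\right) \frac{1}{347220}}{4} = \frac{9 \cdot 372251 \cdot \frac{1}{347220}}{4} = \frac{9}{4} \cdot \frac{372251}{347220} = \frac{372251}{154320} \approx 2.4122$)
$\frac{1}{g{\left(-807 \right)} + d} = \frac{1}{\left(-387 + 199 \left(-807\right)\right) + \frac{372251}{154320}} = \frac{1}{\left(-387 - 160593\right) + \frac{372251}{154320}} = \frac{1}{-160980 + \frac{372251}{154320}} = \frac{1}{- \frac{24842061349}{154320}} = - \frac{154320}{24842061349}$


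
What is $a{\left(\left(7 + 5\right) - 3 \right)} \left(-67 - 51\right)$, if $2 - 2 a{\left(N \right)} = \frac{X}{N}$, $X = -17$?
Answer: $- \frac{2065}{9} \approx -229.44$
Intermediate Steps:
$a{\left(N \right)} = 1 + \frac{17}{2 N}$ ($a{\left(N \right)} = 1 - \frac{\left(-17\right) \frac{1}{N}}{2} = 1 + \frac{17}{2 N}$)
$a{\left(\left(7 + 5\right) - 3 \right)} \left(-67 - 51\right) = \frac{\frac{17}{2} + \left(\left(7 + 5\right) - 3\right)}{\left(7 + 5\right) - 3} \left(-67 - 51\right) = \frac{\frac{17}{2} + \left(12 - 3\right)}{12 - 3} \left(-118\right) = \frac{\frac{17}{2} + 9}{9} \left(-118\right) = \frac{1}{9} \cdot \frac{35}{2} \left(-118\right) = \frac{35}{18} \left(-118\right) = - \frac{2065}{9}$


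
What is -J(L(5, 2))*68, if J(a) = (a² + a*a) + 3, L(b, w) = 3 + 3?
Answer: -5100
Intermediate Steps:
L(b, w) = 6
J(a) = 3 + 2*a² (J(a) = (a² + a²) + 3 = 2*a² + 3 = 3 + 2*a²)
-J(L(5, 2))*68 = -(3 + 2*6²)*68 = -(3 + 2*36)*68 = -(3 + 72)*68 = -75*68 = -1*5100 = -5100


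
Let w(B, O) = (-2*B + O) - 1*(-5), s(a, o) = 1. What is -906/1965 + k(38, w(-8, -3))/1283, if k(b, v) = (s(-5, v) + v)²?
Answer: -151011/840365 ≈ -0.17970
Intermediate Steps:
w(B, O) = 5 + O - 2*B (w(B, O) = (O - 2*B) + 5 = 5 + O - 2*B)
k(b, v) = (1 + v)²
-906/1965 + k(38, w(-8, -3))/1283 = -906/1965 + (1 + (5 - 3 - 2*(-8)))²/1283 = -906*1/1965 + (1 + (5 - 3 + 16))²*(1/1283) = -302/655 + (1 + 18)²*(1/1283) = -302/655 + 19²*(1/1283) = -302/655 + 361*(1/1283) = -302/655 + 361/1283 = -151011/840365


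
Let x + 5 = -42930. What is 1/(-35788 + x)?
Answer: -1/78723 ≈ -1.2703e-5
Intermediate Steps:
x = -42935 (x = -5 - 42930 = -42935)
1/(-35788 + x) = 1/(-35788 - 42935) = 1/(-78723) = -1/78723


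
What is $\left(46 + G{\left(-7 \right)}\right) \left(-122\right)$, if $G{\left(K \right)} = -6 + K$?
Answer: $-4026$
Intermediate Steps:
$\left(46 + G{\left(-7 \right)}\right) \left(-122\right) = \left(46 - 13\right) \left(-122\right) = 33 \left(-122\right) = -4026$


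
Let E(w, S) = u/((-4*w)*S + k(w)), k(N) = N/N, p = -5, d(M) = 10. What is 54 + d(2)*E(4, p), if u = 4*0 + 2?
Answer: 4394/81 ≈ 54.247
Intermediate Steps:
k(N) = 1
u = 2 (u = 0 + 2 = 2)
E(w, S) = 2/(1 - 4*S*w) (E(w, S) = 2/((-4*w)*S + 1) = 2/(-4*S*w + 1) = 2/(1 - 4*S*w))
54 + d(2)*E(4, p) = 54 + 10*(-2/(-1 + 4*(-5)*4)) = 54 + 10*(-2/(-1 - 80)) = 54 + 10*(-2/(-81)) = 54 + 10*(-2*(-1/81)) = 54 + 10*(2/81) = 54 + 20/81 = 4394/81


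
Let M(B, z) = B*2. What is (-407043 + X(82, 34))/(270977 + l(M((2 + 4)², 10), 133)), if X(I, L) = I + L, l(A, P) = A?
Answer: -406927/271049 ≈ -1.5013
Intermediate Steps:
M(B, z) = 2*B
(-407043 + X(82, 34))/(270977 + l(M((2 + 4)², 10), 133)) = (-407043 + (82 + 34))/(270977 + 2*(2 + 4)²) = (-407043 + 116)/(270977 + 2*6²) = -406927/(270977 + 2*36) = -406927/(270977 + 72) = -406927/271049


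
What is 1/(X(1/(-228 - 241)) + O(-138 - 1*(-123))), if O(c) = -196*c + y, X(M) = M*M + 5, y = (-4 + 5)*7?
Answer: 219961/649324873 ≈ 0.00033875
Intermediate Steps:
y = 7 (y = 1*7 = 7)
X(M) = 5 + M**2 (X(M) = M**2 + 5 = 5 + M**2)
O(c) = 7 - 196*c (O(c) = -196*c + 7 = 7 - 196*c)
1/(X(1/(-228 - 241)) + O(-138 - 1*(-123))) = 1/((5 + (1/(-228 - 241))**2) + (7 - 196*(-138 - 1*(-123)))) = 1/((5 + (1/(-469))**2) + (7 - 196*(-138 + 123))) = 1/((5 + (-1/469)**2) + (7 - 196*(-15))) = 1/((5 + 1/219961) + (7 + 2940)) = 1/(1099806/219961 + 2947) = 1/(649324873/219961) = 219961/649324873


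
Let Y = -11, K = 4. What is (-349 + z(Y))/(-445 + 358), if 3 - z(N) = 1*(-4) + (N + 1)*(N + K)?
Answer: 412/87 ≈ 4.7356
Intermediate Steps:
z(N) = 7 - (1 + N)*(4 + N) (z(N) = 3 - (1*(-4) + (N + 1)*(N + 4)) = 3 - (-4 + (1 + N)*(4 + N)) = 3 + (4 - (1 + N)*(4 + N)) = 7 - (1 + N)*(4 + N))
(-349 + z(Y))/(-445 + 358) = (-349 + (3 - 1*(-11)² - 5*(-11)))/(-445 + 358) = (-349 + (3 - 1*121 + 55))/(-87) = (-349 + (3 - 121 + 55))*(-1/87) = (-349 - 63)*(-1/87) = -412*(-1/87) = 412/87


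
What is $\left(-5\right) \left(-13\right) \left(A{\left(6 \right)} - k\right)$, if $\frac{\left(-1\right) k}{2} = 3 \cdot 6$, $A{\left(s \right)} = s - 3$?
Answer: $2535$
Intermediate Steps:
$A{\left(s \right)} = -3 + s$ ($A{\left(s \right)} = s - 3 = -3 + s$)
$k = -36$ ($k = - 2 \cdot 3 \cdot 6 = \left(-2\right) 18 = -36$)
$\left(-5\right) \left(-13\right) \left(A{\left(6 \right)} - k\right) = \left(-5\right) \left(-13\right) \left(\left(-3 + 6\right) - -36\right) = 65 \left(3 + 36\right) = 65 \cdot 39 = 2535$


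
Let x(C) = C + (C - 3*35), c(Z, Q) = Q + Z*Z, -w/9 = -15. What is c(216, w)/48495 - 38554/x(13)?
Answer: 624457573/1277035 ≈ 488.99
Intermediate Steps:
w = 135 (w = -9*(-15) = 135)
c(Z, Q) = Q + Z²
x(C) = -105 + 2*C (x(C) = C + (C - 105) = C + (-105 + C) = -105 + 2*C)
c(216, w)/48495 - 38554/x(13) = (135 + 216²)/48495 - 38554/(-105 + 2*13) = (135 + 46656)*(1/48495) - 38554/(-105 + 26) = 46791*(1/48495) - 38554/(-79) = 15597/16165 - 38554*(-1/79) = 15597/16165 + 38554/79 = 624457573/1277035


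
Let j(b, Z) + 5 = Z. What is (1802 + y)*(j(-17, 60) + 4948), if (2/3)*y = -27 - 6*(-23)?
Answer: 19696811/2 ≈ 9.8484e+6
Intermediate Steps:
y = 333/2 (y = 3*(-27 - 6*(-23))/2 = 3*(-27 + 138)/2 = (3/2)*111 = 333/2 ≈ 166.50)
j(b, Z) = -5 + Z
(1802 + y)*(j(-17, 60) + 4948) = (1802 + 333/2)*((-5 + 60) + 4948) = 3937*(55 + 4948)/2 = (3937/2)*5003 = 19696811/2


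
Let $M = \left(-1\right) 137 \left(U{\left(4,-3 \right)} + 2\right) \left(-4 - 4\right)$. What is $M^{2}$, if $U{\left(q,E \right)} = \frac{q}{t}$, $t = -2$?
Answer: $0$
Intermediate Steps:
$U{\left(q,E \right)} = - \frac{q}{2}$ ($U{\left(q,E \right)} = \frac{q}{-2} = q \left(- \frac{1}{2}\right) = - \frac{q}{2}$)
$M = 0$ ($M = \left(-1\right) 137 \left(\left(- \frac{1}{2}\right) 4 + 2\right) \left(-4 - 4\right) = - 137 \left(-2 + 2\right) \left(-8\right) = - 137 \cdot 0 \left(-8\right) = \left(-137\right) 0 = 0$)
$M^{2} = 0^{2} = 0$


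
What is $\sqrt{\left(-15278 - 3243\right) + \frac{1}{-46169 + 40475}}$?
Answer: $\frac{5 i \sqrt{24019245042}}{5694} \approx 136.09 i$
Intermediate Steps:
$\sqrt{\left(-15278 - 3243\right) + \frac{1}{-46169 + 40475}} = \sqrt{\left(-15278 - 3243\right) + \frac{1}{-5694}} = \sqrt{-18521 - \frac{1}{5694}} = \sqrt{- \frac{105458575}{5694}} = \frac{5 i \sqrt{24019245042}}{5694}$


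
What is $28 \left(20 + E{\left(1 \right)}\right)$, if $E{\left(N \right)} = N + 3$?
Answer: $672$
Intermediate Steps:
$E{\left(N \right)} = 3 + N$
$28 \left(20 + E{\left(1 \right)}\right) = 28 \left(20 + \left(3 + 1\right)\right) = 28 \left(20 + 4\right) = 28 \cdot 24 = 672$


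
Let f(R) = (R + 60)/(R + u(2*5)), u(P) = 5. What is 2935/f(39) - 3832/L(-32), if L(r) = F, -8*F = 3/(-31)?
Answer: -2839268/9 ≈ -3.1547e+5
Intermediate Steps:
f(R) = (60 + R)/(5 + R) (f(R) = (R + 60)/(R + 5) = (60 + R)/(5 + R))
F = 3/248 (F = -3/(8*(-31)) = -3*(-1)/(8*31) = -⅛*(-3/31) = 3/248 ≈ 0.012097)
L(r) = 3/248
2935/f(39) - 3832/L(-32) = 2935/(((60 + 39)/(5 + 39))) - 3832/3/248 = 2935/((99/44)) - 3832*248/3 = 2935/(((1/44)*99)) - 950336/3 = 2935/(9/4) - 950336/3 = 2935*(4/9) - 950336/3 = 11740/9 - 950336/3 = -2839268/9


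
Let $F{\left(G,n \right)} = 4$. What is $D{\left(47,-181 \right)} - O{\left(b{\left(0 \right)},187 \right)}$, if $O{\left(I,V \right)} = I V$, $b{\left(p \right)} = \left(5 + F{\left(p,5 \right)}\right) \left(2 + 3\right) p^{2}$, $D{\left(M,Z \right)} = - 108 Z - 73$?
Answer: $19475$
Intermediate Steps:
$D{\left(M,Z \right)} = -73 - 108 Z$
$b{\left(p \right)} = 45 p^{2}$ ($b{\left(p \right)} = \left(5 + 4\right) \left(2 + 3\right) p^{2} = 9 \cdot 5 p^{2} = 45 p^{2}$)
$D{\left(47,-181 \right)} - O{\left(b{\left(0 \right)},187 \right)} = \left(-73 - -19548\right) - 45 \cdot 0^{2} \cdot 187 = \left(-73 + 19548\right) - 45 \cdot 0 \cdot 187 = 19475 - 0 \cdot 187 = 19475 - 0 = 19475 + 0 = 19475$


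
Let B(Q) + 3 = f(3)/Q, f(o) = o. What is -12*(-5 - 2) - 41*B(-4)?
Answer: 951/4 ≈ 237.75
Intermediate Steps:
B(Q) = -3 + 3/Q
-12*(-5 - 2) - 41*B(-4) = -12*(-5 - 2) - 41*(-3 + 3/(-4)) = -12*(-7) - 41*(-3 + 3*(-1/4)) = 84 - 41*(-3 - 3/4) = 84 - 41*(-15/4) = 84 + 615/4 = 951/4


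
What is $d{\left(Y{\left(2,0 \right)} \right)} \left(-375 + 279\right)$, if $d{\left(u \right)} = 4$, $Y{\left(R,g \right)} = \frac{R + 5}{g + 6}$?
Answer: $-384$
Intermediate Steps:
$Y{\left(R,g \right)} = \frac{5 + R}{6 + g}$
$d{\left(Y{\left(2,0 \right)} \right)} \left(-375 + 279\right) = 4 \left(-375 + 279\right) = 4 \left(-96\right) = -384$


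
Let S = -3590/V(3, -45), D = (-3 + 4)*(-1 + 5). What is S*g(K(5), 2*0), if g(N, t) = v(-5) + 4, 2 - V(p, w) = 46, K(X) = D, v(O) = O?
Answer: -1795/22 ≈ -81.591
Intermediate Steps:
D = 4 (D = 1*4 = 4)
K(X) = 4
V(p, w) = -44 (V(p, w) = 2 - 1*46 = 2 - 46 = -44)
S = 1795/22 (S = -3590/(-44) = -3590*(-1/44) = 1795/22 ≈ 81.591)
g(N, t) = -1 (g(N, t) = -5 + 4 = -1)
S*g(K(5), 2*0) = (1795/22)*(-1) = -1795/22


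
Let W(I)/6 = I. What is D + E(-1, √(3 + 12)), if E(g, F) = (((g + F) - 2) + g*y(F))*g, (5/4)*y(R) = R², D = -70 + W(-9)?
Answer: -109 - √15 ≈ -112.87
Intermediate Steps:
W(I) = 6*I
D = -124 (D = -70 + 6*(-9) = -70 - 54 = -124)
y(R) = 4*R²/5
E(g, F) = g*(-2 + F + g + 4*g*F²/5) (E(g, F) = (((g + F) - 2) + g*(4*F²/5))*g = (((F + g) - 2) + 4*g*F²/5)*g = ((-2 + F + g) + 4*g*F²/5)*g = (-2 + F + g + 4*g*F²/5)*g = g*(-2 + F + g + 4*g*F²/5))
D + E(-1, √(3 + 12)) = -124 + (⅕)*(-1)*(-10 + 5*√(3 + 12) + 5*(-1) + 4*(-1)*(√(3 + 12))²) = -124 + (⅕)*(-1)*(-10 + 5*√15 - 5 + 4*(-1)*(√15)²) = -124 + (⅕)*(-1)*(-10 + 5*√15 - 5 + 4*(-1)*15) = -124 + (⅕)*(-1)*(-10 + 5*√15 - 5 - 60) = -124 + (⅕)*(-1)*(-75 + 5*√15) = -124 + (15 - √15) = -109 - √15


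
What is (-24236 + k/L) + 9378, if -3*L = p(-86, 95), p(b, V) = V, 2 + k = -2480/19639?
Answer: -27720519616/1865705 ≈ -14858.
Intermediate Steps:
k = -41758/19639 (k = -2 - 2480/19639 = -41758/19639 ≈ -2.1263)
L = -95/3 (L = -⅓*95 = -95/3 ≈ -31.667)
(-24236 + k/L) + 9378 = (-24236 - 41758/(19639*(-95/3))) + 9378 = (-24236 - 41758/19639*(-3/95)) + 9378 = (-24236 + 125274/1865705) + 9378 = -45217101106/1865705 + 9378 = -27720519616/1865705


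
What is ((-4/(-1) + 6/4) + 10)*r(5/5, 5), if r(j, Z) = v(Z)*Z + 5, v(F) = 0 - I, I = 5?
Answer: -310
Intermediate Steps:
v(F) = -5 (v(F) = 0 - 1*5 = 0 - 5 = -5)
r(j, Z) = 5 - 5*Z (r(j, Z) = -5*Z + 5 = 5 - 5*Z)
((-4/(-1) + 6/4) + 10)*r(5/5, 5) = ((-4/(-1) + 6/4) + 10)*(5 - 5*5) = ((-4*(-1) + 6*(¼)) + 10)*(5 - 25) = ((4 + 3/2) + 10)*(-20) = (11/2 + 10)*(-20) = (31/2)*(-20) = -310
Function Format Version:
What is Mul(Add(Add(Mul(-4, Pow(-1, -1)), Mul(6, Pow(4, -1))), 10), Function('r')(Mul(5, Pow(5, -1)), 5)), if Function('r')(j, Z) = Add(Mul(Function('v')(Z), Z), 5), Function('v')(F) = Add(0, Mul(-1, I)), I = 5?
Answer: -310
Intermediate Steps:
Function('v')(F) = -5 (Function('v')(F) = Add(0, Mul(-1, 5)) = Add(0, -5) = -5)
Function('r')(j, Z) = Add(5, Mul(-5, Z)) (Function('r')(j, Z) = Add(Mul(-5, Z), 5) = Add(5, Mul(-5, Z)))
Mul(Add(Add(Mul(-4, Pow(-1, -1)), Mul(6, Pow(4, -1))), 10), Function('r')(Mul(5, Pow(5, -1)), 5)) = Mul(Add(Add(Mul(-4, Pow(-1, -1)), Mul(6, Pow(4, -1))), 10), Add(5, Mul(-5, 5))) = Mul(Add(Add(Mul(-4, -1), Mul(6, Rational(1, 4))), 10), Add(5, -25)) = Mul(Add(Add(4, Rational(3, 2)), 10), -20) = Mul(Add(Rational(11, 2), 10), -20) = Mul(Rational(31, 2), -20) = -310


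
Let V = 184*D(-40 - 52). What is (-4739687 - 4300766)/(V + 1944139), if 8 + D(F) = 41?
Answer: -9040453/1950211 ≈ -4.6356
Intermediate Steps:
D(F) = 33 (D(F) = -8 + 41 = 33)
V = 6072 (V = 184*33 = 6072)
(-4739687 - 4300766)/(V + 1944139) = (-4739687 - 4300766)/(6072 + 1944139) = -9040453/1950211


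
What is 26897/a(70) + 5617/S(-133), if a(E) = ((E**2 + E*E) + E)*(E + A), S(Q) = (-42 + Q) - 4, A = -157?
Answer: -4828076293/153705510 ≈ -31.411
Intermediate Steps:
S(Q) = -46 + Q
a(E) = (-157 + E)*(E + 2*E**2) (a(E) = ((E**2 + E*E) + E)*(E - 157) = ((E**2 + E**2) + E)*(-157 + E) = (2*E**2 + E)*(-157 + E) = (E + 2*E**2)*(-157 + E) = (-157 + E)*(E + 2*E**2))
26897/a(70) + 5617/S(-133) = 26897/((70*(-157 - 313*70 + 2*70**2))) + 5617/(-46 - 133) = 26897/((70*(-157 - 21910 + 2*4900))) + 5617/(-179) = 26897/((70*(-157 - 21910 + 9800))) + 5617*(-1/179) = 26897/((70*(-12267))) - 5617/179 = 26897/(-858690) - 5617/179 = 26897*(-1/858690) - 5617/179 = -26897/858690 - 5617/179 = -4828076293/153705510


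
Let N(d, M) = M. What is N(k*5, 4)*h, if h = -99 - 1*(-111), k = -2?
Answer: 48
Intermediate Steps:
h = 12 (h = -99 + 111 = 12)
N(k*5, 4)*h = 4*12 = 48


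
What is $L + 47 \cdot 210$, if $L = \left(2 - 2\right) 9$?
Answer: $9870$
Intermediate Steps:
$L = 0$ ($L = 0 \cdot 9 = 0$)
$L + 47 \cdot 210 = 0 + 47 \cdot 210 = 0 + 9870 = 9870$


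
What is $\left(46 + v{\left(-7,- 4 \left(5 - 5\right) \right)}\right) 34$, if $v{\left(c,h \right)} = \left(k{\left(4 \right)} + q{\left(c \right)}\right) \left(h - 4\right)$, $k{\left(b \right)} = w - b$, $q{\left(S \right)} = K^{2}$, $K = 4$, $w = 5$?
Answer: $-748$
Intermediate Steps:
$q{\left(S \right)} = 16$ ($q{\left(S \right)} = 4^{2} = 16$)
$k{\left(b \right)} = 5 - b$
$v{\left(c,h \right)} = -68 + 17 h$ ($v{\left(c,h \right)} = \left(\left(5 - 4\right) + 16\right) \left(h - 4\right) = \left(\left(5 - 4\right) + 16\right) \left(-4 + h\right) = \left(1 + 16\right) \left(-4 + h\right) = 17 \left(-4 + h\right) = -68 + 17 h$)
$\left(46 + v{\left(-7,- 4 \left(5 - 5\right) \right)}\right) 34 = \left(46 - \left(68 - 17 \left(- 4 \left(5 - 5\right)\right)\right)\right) 34 = \left(46 - \left(68 - 17 \left(\left(-4\right) 0\right)\right)\right) 34 = \left(46 + \left(-68 + 17 \cdot 0\right)\right) 34 = \left(46 + \left(-68 + 0\right)\right) 34 = \left(46 - 68\right) 34 = \left(-22\right) 34 = -748$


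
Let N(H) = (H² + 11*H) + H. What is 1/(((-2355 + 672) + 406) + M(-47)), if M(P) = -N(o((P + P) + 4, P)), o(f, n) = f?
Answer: -1/8297 ≈ -0.00012053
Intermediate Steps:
N(H) = H² + 12*H
M(P) = -(4 + 2*P)*(16 + 2*P) (M(P) = -((P + P) + 4)*(12 + ((P + P) + 4)) = -(2*P + 4)*(12 + (2*P + 4)) = -(4 + 2*P)*(12 + (4 + 2*P)) = -(4 + 2*P)*(16 + 2*P))
1/(((-2355 + 672) + 406) + M(-47)) = 1/(((-2355 + 672) + 406) - 4*(2 - 47)*(8 - 47)) = 1/((-1683 + 406) - 4*(-45)*(-39)) = 1/(-1277 - 7020) = 1/(-8297) = -1/8297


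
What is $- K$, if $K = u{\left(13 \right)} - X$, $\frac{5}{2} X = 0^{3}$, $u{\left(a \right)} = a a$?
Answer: $-169$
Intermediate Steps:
$u{\left(a \right)} = a^{2}$
$X = 0$ ($X = \frac{2 \cdot 0^{3}}{5} = \frac{2}{5} \cdot 0 = 0$)
$K = 169$ ($K = 13^{2} - 0 = 169 + 0 = 169$)
$- K = \left(-1\right) 169 = -169$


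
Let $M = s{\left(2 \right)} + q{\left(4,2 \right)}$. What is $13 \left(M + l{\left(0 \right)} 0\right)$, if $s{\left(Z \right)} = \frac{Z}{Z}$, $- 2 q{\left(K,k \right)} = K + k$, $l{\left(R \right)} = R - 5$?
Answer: $-26$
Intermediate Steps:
$l{\left(R \right)} = -5 + R$
$q{\left(K,k \right)} = - \frac{K}{2} - \frac{k}{2}$ ($q{\left(K,k \right)} = - \frac{K + k}{2} = - \frac{K}{2} - \frac{k}{2}$)
$s{\left(Z \right)} = 1$
$M = -2$ ($M = 1 - 3 = -2$)
$13 \left(M + l{\left(0 \right)} 0\right) = 13 \left(-2 + \left(-5 + 0\right) 0\right) = 13 \left(-2 - 0\right) = 13 \left(-2 + 0\right) = 13 \left(-2\right) = -26$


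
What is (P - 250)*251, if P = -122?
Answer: -93372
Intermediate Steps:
(P - 250)*251 = (-122 - 250)*251 = -372*251 = -93372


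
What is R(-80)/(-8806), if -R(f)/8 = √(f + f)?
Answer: 16*I*√10/4403 ≈ 0.011491*I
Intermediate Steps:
R(f) = -8*√2*√f (R(f) = -8*√(f + f) = -8*√2*√f)
R(-80)/(-8806) = -8*√2*√(-80)/(-8806) = -8*√2*4*I*√5*(-1/8806) = -32*I*√10*(-1/8806) = 16*I*√10/4403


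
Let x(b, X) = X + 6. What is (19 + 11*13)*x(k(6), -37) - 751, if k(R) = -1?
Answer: -5773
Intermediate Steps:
x(b, X) = 6 + X
(19 + 11*13)*x(k(6), -37) - 751 = (19 + 11*13)*(6 - 37) - 751 = (19 + 143)*(-31) - 751 = 162*(-31) - 751 = -5022 - 751 = -5773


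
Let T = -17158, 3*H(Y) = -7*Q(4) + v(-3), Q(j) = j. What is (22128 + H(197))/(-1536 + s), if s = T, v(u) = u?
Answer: -66353/56082 ≈ -1.1831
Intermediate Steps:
H(Y) = -31/3 (H(Y) = (-7*4 - 3)/3 = (-28 - 3)/3 = (⅓)*(-31) = -31/3)
s = -17158
(22128 + H(197))/(-1536 + s) = (22128 - 31/3)/(-1536 - 17158) = (66353/3)/(-18694) = (66353/3)*(-1/18694) = -66353/56082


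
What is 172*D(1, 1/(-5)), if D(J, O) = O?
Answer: -172/5 ≈ -34.400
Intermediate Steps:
172*D(1, 1/(-5)) = 172*(1/(-5)) = 172*(1*(-⅕)) = 172*(-⅕) = -172/5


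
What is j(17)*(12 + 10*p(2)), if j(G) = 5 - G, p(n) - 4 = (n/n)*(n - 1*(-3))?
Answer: -1224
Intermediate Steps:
p(n) = 7 + n (p(n) = 4 + (n/n)*(n - 1*(-3)) = 4 + 1*(n + 3) = 4 + 1*(3 + n) = 4 + (3 + n) = 7 + n)
j(17)*(12 + 10*p(2)) = (5 - 1*17)*(12 + 10*(7 + 2)) = (5 - 17)*(12 + 10*9) = -12*(12 + 90) = -12*102 = -1224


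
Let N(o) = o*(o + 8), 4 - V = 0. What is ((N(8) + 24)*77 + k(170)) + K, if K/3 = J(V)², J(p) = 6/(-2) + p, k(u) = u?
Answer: 11877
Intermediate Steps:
V = 4 (V = 4 - 1*0 = 4 + 0 = 4)
J(p) = -3 + p (J(p) = 6*(-½) + p = -3 + p)
N(o) = o*(8 + o)
K = 3 (K = 3*(-3 + 4)² = 3*1² = 3*1 = 3)
((N(8) + 24)*77 + k(170)) + K = ((8*(8 + 8) + 24)*77 + 170) + 3 = ((8*16 + 24)*77 + 170) + 3 = ((128 + 24)*77 + 170) + 3 = (152*77 + 170) + 3 = (11704 + 170) + 3 = 11874 + 3 = 11877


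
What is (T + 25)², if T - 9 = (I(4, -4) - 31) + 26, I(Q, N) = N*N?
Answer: 2025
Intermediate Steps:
I(Q, N) = N²
T = 20 (T = 9 + (((-4)² - 31) + 26) = 9 + ((16 - 31) + 26) = 9 + (-15 + 26) = 9 + 11 = 20)
(T + 25)² = (20 + 25)² = 45² = 2025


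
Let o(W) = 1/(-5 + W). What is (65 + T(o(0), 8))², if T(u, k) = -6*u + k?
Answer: 137641/25 ≈ 5505.6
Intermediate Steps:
T(u, k) = k - 6*u
(65 + T(o(0), 8))² = (65 + (8 - 6/(-5 + 0)))² = (65 + (8 - 6/(-5)))² = (65 + (8 - 6*(-⅕)))² = (65 + (8 + 6/5))² = (65 + 46/5)² = (371/5)² = 137641/25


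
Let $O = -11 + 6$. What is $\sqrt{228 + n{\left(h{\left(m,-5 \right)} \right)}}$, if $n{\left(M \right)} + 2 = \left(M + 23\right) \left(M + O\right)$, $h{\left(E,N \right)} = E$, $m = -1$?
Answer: $\sqrt{94} \approx 9.6954$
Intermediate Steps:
$O = -5$
$n{\left(M \right)} = -2 + \left(-5 + M\right) \left(23 + M\right)$ ($n{\left(M \right)} = -2 + \left(M + 23\right) \left(M - 5\right) = -2 + \left(23 + M\right) \left(-5 + M\right) = -2 + \left(-5 + M\right) \left(23 + M\right)$)
$\sqrt{228 + n{\left(h{\left(m,-5 \right)} \right)}} = \sqrt{228 + \left(-117 + \left(-1\right)^{2} + 18 \left(-1\right)\right)} = \sqrt{228 - 134} = \sqrt{94}$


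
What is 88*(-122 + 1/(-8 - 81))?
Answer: -955592/89 ≈ -10737.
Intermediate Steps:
88*(-122 + 1/(-8 - 81)) = 88*(-122 + 1/(-89)) = 88*(-122 - 1/89) = 88*(-10859/89) = -955592/89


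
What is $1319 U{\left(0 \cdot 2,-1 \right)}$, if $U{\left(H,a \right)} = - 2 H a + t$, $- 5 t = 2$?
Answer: $- \frac{2638}{5} \approx -527.6$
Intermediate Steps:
$t = - \frac{2}{5}$ ($t = \left(- \frac{1}{5}\right) 2 = - \frac{2}{5} \approx -0.4$)
$U{\left(H,a \right)} = - \frac{2}{5} - 2 H a$ ($U{\left(H,a \right)} = - 2 H a - \frac{2}{5} = - \frac{2}{5} - 2 H a$)
$1319 U{\left(0 \cdot 2,-1 \right)} = 1319 \left(- \frac{2}{5} - 2 \cdot 0 \cdot 2 \left(-1\right)\right) = 1319 \left(- \frac{2}{5} - 0 \left(-1\right)\right) = 1319 \left(- \frac{2}{5} + 0\right) = 1319 \left(- \frac{2}{5}\right) = - \frac{2638}{5}$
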